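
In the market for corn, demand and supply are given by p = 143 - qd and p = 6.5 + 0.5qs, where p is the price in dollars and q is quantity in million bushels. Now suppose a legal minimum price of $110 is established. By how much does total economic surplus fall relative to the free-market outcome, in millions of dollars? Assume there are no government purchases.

Rearranging demand gives qd = 143 - p; rearranging supply gives qs = 2p - 13. In a free market, 143 - p = 2p - 13 gives the equilibrium p* = 52, q* = 91.
The floor of 110 is above the equilibrium price 52, so it binds.
At p = 110: qd = 143 - 110 = 33 and qs = 2·110 - 13 = 207.
Quantity traded falls to 33. At q = 33 the demand price is 143 - 33 = 110 and the supply price is (13 + 33)/2 = 23.
Deadweight loss = ½ · (110 - 23) · (91 - 33) = ½ · 87 · 58 = 2523.

2523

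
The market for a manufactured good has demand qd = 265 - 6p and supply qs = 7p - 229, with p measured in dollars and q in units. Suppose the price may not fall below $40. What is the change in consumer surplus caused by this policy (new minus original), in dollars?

In a free market, 265 - 6p = 7p - 229 gives the equilibrium p* = 38, q* = 37.
Because the floor (40) lies above the market-clearing price, it is binding.
At p = 40: qd = 265 - 6·40 = 25 and qs = 7·40 - 229 = 51.
Consumer surplus without the control is ½ · (265/6 - 38) · 37 = 1369/12.
With the floor, consumers buy 25 units at 40, so CS = ½ · (265/6 - 40) · 25 = 625/12.
Change in consumer surplus = 625/12 - 1369/12 = -62.

-62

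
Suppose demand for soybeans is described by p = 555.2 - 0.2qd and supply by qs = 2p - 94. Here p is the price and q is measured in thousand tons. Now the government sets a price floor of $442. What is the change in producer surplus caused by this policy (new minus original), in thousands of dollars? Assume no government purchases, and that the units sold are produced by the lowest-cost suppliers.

11712

Rearranging demand gives qd = 2776 - 5p. Equilibrium: 2776 - 5p = 2p - 94, so 2870 = 7p and p* = 410, q* = 726.
The floor of 442 is above the equilibrium price 410, so it binds.
At p = 442: qd = 2776 - 5·442 = 566 and qs = 2·442 - 94 = 790.
Producer surplus without the control is ½ · (410 - 47) · 726 = 131769.
With the floor, 566 units are sold at 442. The supply price at q = 566 is 330, so PS = ½ · [(442 - 47) + (442 - 330)] · 566 = 143481.
Change in producer surplus = 143481 - 131769 = 11712.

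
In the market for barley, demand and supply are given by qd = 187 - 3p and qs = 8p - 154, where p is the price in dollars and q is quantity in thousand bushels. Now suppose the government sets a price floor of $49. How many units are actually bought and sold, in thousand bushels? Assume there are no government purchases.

Without the control the market clears where 187 - 3p = 8p - 154, i.e. p* = 31 and q* = 94.
Because the floor (49) lies above the market-clearing price, it is binding.
At p = 49: qd = 187 - 3·49 = 40 and qs = 8·49 - 154 = 238.
The quantity actually transacted is the short side, demand: 40.

40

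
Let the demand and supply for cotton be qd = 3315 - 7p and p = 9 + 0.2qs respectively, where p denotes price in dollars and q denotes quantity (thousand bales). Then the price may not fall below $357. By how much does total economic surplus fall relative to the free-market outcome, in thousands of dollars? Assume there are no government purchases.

49803.6

Rearranging supply gives qs = 5p - 45. Setting quantity demanded equal to quantity supplied, 3315 - 7p = 5p - 45, gives p* = 280 and q* = 1355.
The floor of 357 is above the equilibrium price 280, so it binds.
At p = 357: qd = 3315 - 7·357 = 816 and qs = 5·357 - 45 = 1740.
Quantity traded falls to 816. At q = 816 the demand price is (3315 - 816)/7 = 357 and the supply price is (45 + 816)/5 = 172.2.
Deadweight loss = ½ · (357 - 172.2) · (1355 - 816) = ½ · 184.8 · 539 = 49803.6.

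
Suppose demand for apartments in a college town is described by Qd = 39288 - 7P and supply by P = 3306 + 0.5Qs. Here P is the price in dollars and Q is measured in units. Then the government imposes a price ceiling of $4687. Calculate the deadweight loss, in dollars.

219303

Rearranging supply gives Qs = 2P - 6612. Without the control the market clears where 39288 - 7P = 2P - 6612, i.e. P* = 5100 and Q* = 3588.
Because the ceiling (4687) lies below the market-clearing price, it is binding.
At P = 4687: Qd = 39288 - 7·4687 = 6479 and Qs = 2·4687 - 6612 = 2762.
Quantity traded falls to 2762. At Q = 2762 the demand price is (39288 - 2762)/7 = 5218 and the supply price is (6612 + 2762)/2 = 4687.
Deadweight loss = ½ · (5218 - 4687) · (3588 - 2762) = ½ · 531 · 826 = 219303.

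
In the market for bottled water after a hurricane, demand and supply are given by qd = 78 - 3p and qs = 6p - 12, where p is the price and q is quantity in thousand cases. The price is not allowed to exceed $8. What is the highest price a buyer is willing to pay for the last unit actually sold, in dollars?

14

In a free market, 78 - 3p = 6p - 12 gives the equilibrium p* = 10, q* = 48.
The ceiling of 8 is below the equilibrium price 10, so it binds.
At p = 8: qd = 78 - 3·8 = 54 and qs = 6·8 - 12 = 36.
Only 36 units reach the market. On the demand curve, the marginal buyer's willingness to pay at q = 36 is (78 - 36)/3 = 14.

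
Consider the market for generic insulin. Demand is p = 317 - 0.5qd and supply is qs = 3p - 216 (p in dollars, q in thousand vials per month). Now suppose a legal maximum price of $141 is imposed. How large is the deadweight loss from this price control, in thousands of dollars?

Rearranging demand gives qd = 634 - 2p. Setting quantity demanded equal to quantity supplied, 634 - 2p = 3p - 216, gives p* = 170 and q* = 294.
Because the ceiling (141) lies below the market-clearing price, it is binding.
At p = 141: qd = 634 - 2·141 = 352 and qs = 3·141 - 216 = 207.
Quantity traded falls to 207. At q = 207 the demand price is (634 - 207)/2 = 213.5 and the supply price is (216 + 207)/3 = 141.
Deadweight loss = ½ · (213.5 - 141) · (294 - 207) = ½ · 72.5 · 87 = 3153.75.

3153.75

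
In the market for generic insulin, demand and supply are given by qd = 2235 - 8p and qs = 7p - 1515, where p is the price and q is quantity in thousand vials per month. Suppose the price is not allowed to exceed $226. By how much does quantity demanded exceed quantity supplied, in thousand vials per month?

Without the control the market clears where 2235 - 8p = 7p - 1515, i.e. p* = 250 and q* = 235.
Because the ceiling (226) lies below the market-clearing price, it is binding.
At p = 226: qd = 2235 - 8·226 = 427 and qs = 7·226 - 1515 = 67.
Shortage = qd - qs = 427 - 67 = 360.

360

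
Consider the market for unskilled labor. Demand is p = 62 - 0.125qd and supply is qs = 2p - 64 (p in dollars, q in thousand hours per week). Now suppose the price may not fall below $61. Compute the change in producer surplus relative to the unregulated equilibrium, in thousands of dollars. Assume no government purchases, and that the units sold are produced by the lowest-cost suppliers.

-360

Rearranging demand gives qd = 496 - 8p. In a free market, 496 - 8p = 2p - 64 gives the equilibrium p* = 56, q* = 48.
Since 61 > 56, the floor is binding.
At p = 61: qd = 496 - 8·61 = 8 and qs = 2·61 - 64 = 58.
Producer surplus without the control is ½ · (56 - 32) · 48 = 576.
With the floor, 8 units are sold at 61. The supply price at q = 8 is 36, so PS = ½ · [(61 - 32) + (61 - 36)] · 8 = 216.
Change in producer surplus = 216 - 576 = -360.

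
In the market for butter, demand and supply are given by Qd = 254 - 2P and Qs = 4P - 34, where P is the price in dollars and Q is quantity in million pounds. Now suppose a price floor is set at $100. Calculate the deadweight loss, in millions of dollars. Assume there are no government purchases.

Setting quantity demanded equal to quantity supplied, 254 - 2P = 4P - 34, gives P* = 48 and Q* = 158.
Since 100 > 48, the floor is binding.
At P = 100: Qd = 254 - 2·100 = 54 and Qs = 4·100 - 34 = 366.
Quantity traded falls to 54. At Q = 54 the demand price is (254 - 54)/2 = 100 and the supply price is (34 + 54)/4 = 22.
Deadweight loss = ½ · (100 - 22) · (158 - 54) = ½ · 78 · 104 = 4056.

4056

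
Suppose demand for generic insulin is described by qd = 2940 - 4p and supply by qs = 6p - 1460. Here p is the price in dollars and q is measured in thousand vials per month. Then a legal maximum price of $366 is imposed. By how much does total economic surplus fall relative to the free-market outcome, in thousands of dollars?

41070

Equilibrium: 2940 - 4p = 6p - 1460, so 4400 = 10p and p* = 440, q* = 1180.
The ceiling of 366 is below the equilibrium price 440, so it binds.
At p = 366: qd = 2940 - 4·366 = 1476 and qs = 6·366 - 1460 = 736.
Quantity traded falls to 736. At q = 736 the demand price is (2940 - 736)/4 = 551 and the supply price is (1460 + 736)/6 = 366.
Deadweight loss = ½ · (551 - 366) · (1180 - 736) = ½ · 185 · 444 = 41070.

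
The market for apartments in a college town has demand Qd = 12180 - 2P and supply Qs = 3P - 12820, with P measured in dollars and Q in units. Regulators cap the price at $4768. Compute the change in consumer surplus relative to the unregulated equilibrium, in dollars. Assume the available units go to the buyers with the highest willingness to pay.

223184

Setting quantity demanded equal to quantity supplied, 12180 - 2P = 3P - 12820, gives P* = 5000 and Q* = 2180.
Since 4768 < 5000, the ceiling is binding.
At P = 4768: Qd = 12180 - 2·4768 = 2644 and Qs = 3·4768 - 12820 = 1484.
Consumer surplus without the control is ½ · (6090 - 5000) · 2180 = 1188100.
With the ceiling, 1484 units are sold at 4768 (assume they go to the highest-value buyers). The demand price at Q = 1484 is 5348, so CS = ½ · [(6090 - 4768) + (5348 - 4768)] · 1484 = 1411284.
Change in consumer surplus = 1411284 - 1188100 = 223184.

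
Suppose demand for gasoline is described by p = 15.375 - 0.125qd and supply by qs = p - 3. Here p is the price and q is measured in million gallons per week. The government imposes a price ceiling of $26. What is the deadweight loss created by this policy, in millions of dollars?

Rearranging demand gives qd = 123 - 8p. Without the control the market clears where 123 - 8p = p - 3, i.e. p* = 14 and q* = 11.
Since 26 is above p* = 14, the ceiling does not bind and the free-market outcome prevails.
Since the control does not bind, no trades are prevented and deadweight loss is zero.

0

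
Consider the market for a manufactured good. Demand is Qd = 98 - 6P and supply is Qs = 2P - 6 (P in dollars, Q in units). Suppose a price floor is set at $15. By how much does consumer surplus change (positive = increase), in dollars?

-28

Setting quantity demanded equal to quantity supplied, 98 - 6P = 2P - 6, gives P* = 13 and Q* = 20.
The floor of 15 is above the equilibrium price 13, so it binds.
At P = 15: Qd = 98 - 6·15 = 8 and Qs = 2·15 - 6 = 24.
Consumer surplus without the control is ½ · (49/3 - 13) · 20 = 100/3.
With the floor, consumers buy 8 units at 15, so CS = ½ · (49/3 - 15) · 8 = 16/3.
Change in consumer surplus = 16/3 - 100/3 = -28.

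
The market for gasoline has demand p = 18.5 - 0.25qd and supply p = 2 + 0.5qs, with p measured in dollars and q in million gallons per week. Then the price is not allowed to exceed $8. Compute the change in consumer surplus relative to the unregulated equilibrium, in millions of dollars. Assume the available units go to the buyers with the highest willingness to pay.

Rearranging demand gives qd = 74 - 4p; rearranging supply gives qs = 2p - 4. Without the control the market clears where 74 - 4p = 2p - 4, i.e. p* = 13 and q* = 22.
Because the ceiling (8) lies below the market-clearing price, it is binding.
At p = 8: qd = 74 - 4·8 = 42 and qs = 2·8 - 4 = 12.
Consumer surplus without the control is ½ · (18.5 - 13) · 22 = 60.5.
With the ceiling, 12 units are sold at 8 (assume they go to the highest-value buyers). The demand price at q = 12 is 15.5, so CS = ½ · [(18.5 - 8) + (15.5 - 8)] · 12 = 108.
Change in consumer surplus = 108 - 60.5 = 47.5.

47.5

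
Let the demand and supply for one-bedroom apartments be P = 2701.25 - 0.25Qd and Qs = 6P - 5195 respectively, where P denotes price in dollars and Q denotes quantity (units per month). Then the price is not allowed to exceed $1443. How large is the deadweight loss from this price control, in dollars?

184867.5

Rearranging demand gives Qd = 10805 - 4P. In a free market, 10805 - 4P = 6P - 5195 gives the equilibrium P* = 1600, Q* = 4405.
The ceiling of 1443 is below the equilibrium price 1600, so it binds.
At P = 1443: Qd = 10805 - 4·1443 = 5033 and Qs = 6·1443 - 5195 = 3463.
Quantity traded falls to 3463. At Q = 3463 the demand price is (10805 - 3463)/4 = 1835.5 and the supply price is (5195 + 3463)/6 = 1443.
Deadweight loss = ½ · (1835.5 - 1443) · (4405 - 3463) = ½ · 392.5 · 942 = 184867.5.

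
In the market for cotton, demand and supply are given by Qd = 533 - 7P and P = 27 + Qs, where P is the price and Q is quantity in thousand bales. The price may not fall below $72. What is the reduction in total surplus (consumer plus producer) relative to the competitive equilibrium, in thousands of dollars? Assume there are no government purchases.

112

Rearranging supply gives Qs = P - 27. Setting quantity demanded equal to quantity supplied, 533 - 7P = P - 27, gives P* = 70 and Q* = 43.
Since 72 > 70, the floor is binding.
At P = 72: Qd = 533 - 7·72 = 29 and Qs = 72 - 27 = 45.
Quantity traded falls to 29. At Q = 29 the demand price is (533 - 29)/7 = 72 and the supply price is 27 + 29 = 56.
Deadweight loss = ½ · (72 - 56) · (43 - 29) = ½ · 16 · 14 = 112.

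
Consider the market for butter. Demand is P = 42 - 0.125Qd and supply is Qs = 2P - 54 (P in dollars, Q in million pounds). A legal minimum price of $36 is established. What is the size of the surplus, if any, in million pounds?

Rearranging demand gives Qd = 336 - 8P. In a free market, 336 - 8P = 2P - 54 gives the equilibrium P* = 39, Q* = 24.
The floor of 36 is below the equilibrium price 39, so it is not binding; the market clears at P* = 39, Q* = 24.
Since the control does not bind, there is no surplus.

0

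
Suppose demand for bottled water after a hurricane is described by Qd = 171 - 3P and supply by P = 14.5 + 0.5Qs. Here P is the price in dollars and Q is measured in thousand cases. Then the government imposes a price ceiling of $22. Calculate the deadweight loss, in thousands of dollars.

540

Rearranging supply gives Qs = 2P - 29. In a free market, 171 - 3P = 2P - 29 gives the equilibrium P* = 40, Q* = 51.
Because the ceiling (22) lies below the market-clearing price, it is binding.
At P = 22: Qd = 171 - 3·22 = 105 and Qs = 2·22 - 29 = 15.
Quantity traded falls to 15. At Q = 15 the demand price is (171 - 15)/3 = 52 and the supply price is (29 + 15)/2 = 22.
Deadweight loss = ½ · (52 - 22) · (51 - 15) = ½ · 30 · 36 = 540.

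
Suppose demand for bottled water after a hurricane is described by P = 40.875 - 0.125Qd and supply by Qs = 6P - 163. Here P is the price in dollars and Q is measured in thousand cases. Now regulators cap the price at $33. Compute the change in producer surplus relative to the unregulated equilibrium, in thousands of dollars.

Rearranging demand gives Qd = 327 - 8P. Setting quantity demanded equal to quantity supplied, 327 - 8P = 6P - 163, gives P* = 35 and Q* = 47.
The ceiling of 33 is below the equilibrium price 35, so it binds.
At P = 33: Qd = 327 - 8·33 = 63 and Qs = 6·33 - 163 = 35.
Producer surplus without the control is ½ · (35 - 163/6) · 47 = 2209/12.
With the ceiling, producers sell 35 units at 33, so PS = ½ · (33 - 163/6) · 35 = 1225/12.
Change in producer surplus = 1225/12 - 2209/12 = -82.

-82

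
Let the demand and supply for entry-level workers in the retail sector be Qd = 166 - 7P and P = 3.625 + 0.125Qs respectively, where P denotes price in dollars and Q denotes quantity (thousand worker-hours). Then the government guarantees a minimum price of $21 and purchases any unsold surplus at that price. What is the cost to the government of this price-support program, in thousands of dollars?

2520

Rearranging supply gives Qs = 8P - 29. Equilibrium: 166 - 7P = 8P - 29, so 195 = 15P and P* = 13, Q* = 75.
Because the floor (21) lies above the market-clearing price, it is binding.
At P = 21: Qd = 166 - 7·21 = 19 and Qs = 8·21 - 29 = 139.
Surplus = Qs - Qd = 120.
Government expenditure = surplus × support price = 120 × 21 = 2520.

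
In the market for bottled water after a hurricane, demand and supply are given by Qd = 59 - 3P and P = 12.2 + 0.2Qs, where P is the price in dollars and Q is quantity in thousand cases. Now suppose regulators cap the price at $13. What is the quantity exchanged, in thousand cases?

4

Rearranging supply gives Qs = 5P - 61. Without the control the market clears where 59 - 3P = 5P - 61, i.e. P* = 15 and Q* = 14.
Because the ceiling (13) lies below the market-clearing price, it is binding.
At P = 13: Qd = 59 - 3·13 = 20 and Qs = 5·13 - 61 = 4.
The quantity actually transacted is the short side, supply: 4.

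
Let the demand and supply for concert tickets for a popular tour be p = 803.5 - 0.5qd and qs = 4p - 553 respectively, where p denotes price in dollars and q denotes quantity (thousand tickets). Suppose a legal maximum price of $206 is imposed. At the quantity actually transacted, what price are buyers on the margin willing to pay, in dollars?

Rearranging demand gives qd = 1607 - 2p. Without the control the market clears where 1607 - 2p = 4p - 553, i.e. p* = 360 and q* = 887.
Since 206 < 360, the ceiling is binding.
At p = 206: qd = 1607 - 2·206 = 1195 and qs = 4·206 - 553 = 271.
Only 271 units reach the market. On the demand curve, the marginal buyer's willingness to pay at q = 271 is (1607 - 271)/2 = 668.

668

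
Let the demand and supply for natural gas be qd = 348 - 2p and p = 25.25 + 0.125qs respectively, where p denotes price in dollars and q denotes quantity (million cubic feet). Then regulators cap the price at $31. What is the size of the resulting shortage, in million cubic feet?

240

Rearranging supply gives qs = 8p - 202. Without the control the market clears where 348 - 2p = 8p - 202, i.e. p* = 55 and q* = 238.
Because the ceiling (31) lies below the market-clearing price, it is binding.
At p = 31: qd = 348 - 2·31 = 286 and qs = 8·31 - 202 = 46.
Shortage = qd - qs = 286 - 46 = 240.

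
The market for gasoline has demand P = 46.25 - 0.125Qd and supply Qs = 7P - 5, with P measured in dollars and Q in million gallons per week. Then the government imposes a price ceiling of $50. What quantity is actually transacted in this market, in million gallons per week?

170

Rearranging demand gives Qd = 370 - 8P. Without the control the market clears where 370 - 8P = 7P - 5, i.e. P* = 25 and Q* = 170.
Since 50 is above P* = 25, the ceiling does not bind and the free-market outcome prevails.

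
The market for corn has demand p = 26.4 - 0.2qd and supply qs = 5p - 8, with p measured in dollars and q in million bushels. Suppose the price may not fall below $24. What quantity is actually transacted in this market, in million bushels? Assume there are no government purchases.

Rearranging demand gives qd = 132 - 5p. Equilibrium: 132 - 5p = 5p - 8, so 140 = 10p and p* = 14, q* = 62.
The floor of 24 is above the equilibrium price 14, so it binds.
At p = 24: qd = 132 - 5·24 = 12 and qs = 5·24 - 8 = 112.
The quantity actually transacted is the short side, demand: 12.

12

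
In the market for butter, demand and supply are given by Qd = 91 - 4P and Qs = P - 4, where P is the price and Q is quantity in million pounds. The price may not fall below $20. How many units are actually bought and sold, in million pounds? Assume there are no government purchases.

Equilibrium: 91 - 4P = P - 4, so 95 = 5P and P* = 19, Q* = 15.
Since 20 > 19, the floor is binding.
At P = 20: Qd = 91 - 4·20 = 11 and Qs = 20 - 4 = 16.
The quantity actually transacted is the short side, demand: 11.

11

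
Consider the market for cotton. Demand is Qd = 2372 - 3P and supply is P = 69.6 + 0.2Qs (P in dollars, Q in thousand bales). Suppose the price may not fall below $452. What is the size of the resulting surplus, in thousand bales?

896

Rearranging supply gives Qs = 5P - 348. Without the control the market clears where 2372 - 3P = 5P - 348, i.e. P* = 340 and Q* = 1352.
The floor of 452 is above the equilibrium price 340, so it binds.
At P = 452: Qd = 2372 - 3·452 = 1016 and Qs = 5·452 - 348 = 1912.
Surplus = Qs - Qd = 1912 - 1016 = 896.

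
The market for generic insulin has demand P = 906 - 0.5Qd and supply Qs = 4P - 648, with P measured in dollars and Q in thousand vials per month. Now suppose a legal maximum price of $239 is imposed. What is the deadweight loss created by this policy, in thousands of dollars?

175446

Rearranging demand gives Qd = 1812 - 2P. Without the control the market clears where 1812 - 2P = 4P - 648, i.e. P* = 410 and Q* = 992.
Since 239 < 410, the ceiling is binding.
At P = 239: Qd = 1812 - 2·239 = 1334 and Qs = 4·239 - 648 = 308.
Quantity traded falls to 308. At Q = 308 the demand price is (1812 - 308)/2 = 752 and the supply price is (648 + 308)/4 = 239.
Deadweight loss = ½ · (752 - 239) · (992 - 308) = ½ · 513 · 684 = 175446.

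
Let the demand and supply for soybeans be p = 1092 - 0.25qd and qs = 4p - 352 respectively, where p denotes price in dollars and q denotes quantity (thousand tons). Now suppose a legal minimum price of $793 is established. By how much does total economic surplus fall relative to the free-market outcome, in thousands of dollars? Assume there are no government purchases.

164836

Rearranging demand gives qd = 4368 - 4p. Without the control the market clears where 4368 - 4p = 4p - 352, i.e. p* = 590 and q* = 2008.
Because the floor (793) lies above the market-clearing price, it is binding.
At p = 793: qd = 4368 - 4·793 = 1196 and qs = 4·793 - 352 = 2820.
Quantity traded falls to 1196. At q = 1196 the demand price is (4368 - 1196)/4 = 793 and the supply price is (352 + 1196)/4 = 387.
Deadweight loss = ½ · (793 - 387) · (2008 - 1196) = ½ · 406 · 812 = 164836.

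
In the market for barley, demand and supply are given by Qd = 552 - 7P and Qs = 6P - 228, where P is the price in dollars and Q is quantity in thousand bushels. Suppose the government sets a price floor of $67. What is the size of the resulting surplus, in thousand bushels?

91

Equilibrium: 552 - 7P = 6P - 228, so 780 = 13P and P* = 60, Q* = 132.
Since 67 > 60, the floor is binding.
At P = 67: Qd = 552 - 7·67 = 83 and Qs = 6·67 - 228 = 174.
Surplus = Qs - Qd = 174 - 83 = 91.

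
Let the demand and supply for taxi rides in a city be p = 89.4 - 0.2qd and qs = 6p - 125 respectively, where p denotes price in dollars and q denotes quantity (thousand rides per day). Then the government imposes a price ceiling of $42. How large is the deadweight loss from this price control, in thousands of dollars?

660

Rearranging demand gives qd = 447 - 5p. Setting quantity demanded equal to quantity supplied, 447 - 5p = 6p - 125, gives p* = 52 and q* = 187.
The ceiling of 42 is below the equilibrium price 52, so it binds.
At p = 42: qd = 447 - 5·42 = 237 and qs = 6·42 - 125 = 127.
Quantity traded falls to 127. At q = 127 the demand price is (447 - 127)/5 = 64 and the supply price is (125 + 127)/6 = 42.
Deadweight loss = ½ · (64 - 42) · (187 - 127) = ½ · 22 · 60 = 660.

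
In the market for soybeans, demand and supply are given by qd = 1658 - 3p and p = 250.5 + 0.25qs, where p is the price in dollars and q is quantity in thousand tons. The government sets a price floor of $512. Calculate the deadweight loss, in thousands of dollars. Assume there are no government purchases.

Rearranging supply gives qs = 4p - 1002. In a free market, 1658 - 3p = 4p - 1002 gives the equilibrium p* = 380, q* = 518.
Because the floor (512) lies above the market-clearing price, it is binding.
At p = 512: qd = 1658 - 3·512 = 122 and qs = 4·512 - 1002 = 1046.
Quantity traded falls to 122. At q = 122 the demand price is (1658 - 122)/3 = 512 and the supply price is (1002 + 122)/4 = 281.
Deadweight loss = ½ · (512 - 281) · (518 - 122) = ½ · 231 · 396 = 45738.

45738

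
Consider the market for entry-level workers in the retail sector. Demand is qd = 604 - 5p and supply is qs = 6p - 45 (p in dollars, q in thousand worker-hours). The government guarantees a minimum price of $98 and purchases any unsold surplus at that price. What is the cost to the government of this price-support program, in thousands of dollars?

42042

Equilibrium: 604 - 5p = 6p - 45, so 649 = 11p and p* = 59, q* = 309.
The floor of 98 is above the equilibrium price 59, so it binds.
At p = 98: qd = 604 - 5·98 = 114 and qs = 6·98 - 45 = 543.
Surplus = qs - qd = 429.
Government expenditure = surplus × support price = 429 × 98 = 42042.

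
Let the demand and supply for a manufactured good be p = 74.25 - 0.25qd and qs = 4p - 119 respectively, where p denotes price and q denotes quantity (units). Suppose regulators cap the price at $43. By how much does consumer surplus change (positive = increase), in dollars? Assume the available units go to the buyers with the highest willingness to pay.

Rearranging demand gives qd = 297 - 4p. Without the control the market clears where 297 - 4p = 4p - 119, i.e. p* = 52 and q* = 89.
Because the ceiling (43) lies below the market-clearing price, it is binding.
At p = 43: qd = 297 - 4·43 = 125 and qs = 4·43 - 119 = 53.
Consumer surplus without the control is ½ · (74.25 - 52) · 89 = 990.125.
With the ceiling, 53 units are sold at 43 (assume they go to the highest-value buyers). The demand price at q = 53 is 61, so CS = ½ · [(74.25 - 43) + (61 - 43)] · 53 = 1305.125.
Change in consumer surplus = 1305.125 - 990.125 = 315.

315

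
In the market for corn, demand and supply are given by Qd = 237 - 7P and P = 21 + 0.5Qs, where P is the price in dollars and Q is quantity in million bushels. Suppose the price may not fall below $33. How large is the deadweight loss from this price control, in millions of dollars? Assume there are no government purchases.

63

Rearranging supply gives Qs = 2P - 42. Without the control the market clears where 237 - 7P = 2P - 42, i.e. P* = 31 and Q* = 20.
The floor of 33 is above the equilibrium price 31, so it binds.
At P = 33: Qd = 237 - 7·33 = 6 and Qs = 2·33 - 42 = 24.
Quantity traded falls to 6. At Q = 6 the demand price is (237 - 6)/7 = 33 and the supply price is (42 + 6)/2 = 24.
Deadweight loss = ½ · (33 - 24) · (20 - 6) = ½ · 9 · 14 = 63.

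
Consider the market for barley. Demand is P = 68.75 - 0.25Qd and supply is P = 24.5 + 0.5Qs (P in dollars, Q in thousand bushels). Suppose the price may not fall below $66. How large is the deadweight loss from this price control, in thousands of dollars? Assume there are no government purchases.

864

Rearranging demand gives Qd = 275 - 4P; rearranging supply gives Qs = 2P - 49. Setting quantity demanded equal to quantity supplied, 275 - 4P = 2P - 49, gives P* = 54 and Q* = 59.
The floor of 66 is above the equilibrium price 54, so it binds.
At P = 66: Qd = 275 - 4·66 = 11 and Qs = 2·66 - 49 = 83.
Quantity traded falls to 11. At Q = 11 the demand price is (275 - 11)/4 = 66 and the supply price is (49 + 11)/2 = 30.
Deadweight loss = ½ · (66 - 30) · (59 - 11) = ½ · 36 · 48 = 864.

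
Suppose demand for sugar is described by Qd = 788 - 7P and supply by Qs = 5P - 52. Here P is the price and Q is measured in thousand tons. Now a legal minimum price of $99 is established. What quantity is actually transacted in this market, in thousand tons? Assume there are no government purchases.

Equilibrium: 788 - 7P = 5P - 52, so 840 = 12P and P* = 70, Q* = 298.
The floor of 99 is above the equilibrium price 70, so it binds.
At P = 99: Qd = 788 - 7·99 = 95 and Qs = 5·99 - 52 = 443.
The quantity actually transacted is the short side, demand: 95.

95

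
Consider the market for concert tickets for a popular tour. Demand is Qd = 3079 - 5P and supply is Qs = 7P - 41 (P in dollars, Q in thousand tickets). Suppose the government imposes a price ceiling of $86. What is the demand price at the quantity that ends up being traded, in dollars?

503.6

In a free market, 3079 - 5P = 7P - 41 gives the equilibrium P* = 260, Q* = 1779.
Since 86 < 260, the ceiling is binding.
At P = 86: Qd = 3079 - 5·86 = 2649 and Qs = 7·86 - 41 = 561.
Only 561 units reach the market. On the demand curve, the marginal buyer's willingness to pay at Q = 561 is (3079 - 561)/5 = 503.6.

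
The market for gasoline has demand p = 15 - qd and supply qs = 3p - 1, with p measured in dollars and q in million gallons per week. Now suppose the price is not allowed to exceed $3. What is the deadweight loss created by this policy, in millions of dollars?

Rearranging demand gives qd = 15 - p. Without the control the market clears where 15 - p = 3p - 1, i.e. p* = 4 and q* = 11.
Since 3 < 4, the ceiling is binding.
At p = 3: qd = 15 - 3 = 12 and qs = 3·3 - 1 = 8.
Quantity traded falls to 8. At q = 8 the demand price is 15 - 8 = 7 and the supply price is (1 + 8)/3 = 3.
Deadweight loss = ½ · (7 - 3) · (11 - 8) = ½ · 4 · 3 = 6.

6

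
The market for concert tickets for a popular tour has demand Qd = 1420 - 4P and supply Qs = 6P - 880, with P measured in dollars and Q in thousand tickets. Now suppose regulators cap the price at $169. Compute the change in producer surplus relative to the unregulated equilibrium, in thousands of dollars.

-19337

Equilibrium: 1420 - 4P = 6P - 880, so 2300 = 10P and P* = 230, Q* = 500.
The ceiling of 169 is below the equilibrium price 230, so it binds.
At P = 169: Qd = 1420 - 4·169 = 744 and Qs = 6·169 - 880 = 134.
Producer surplus without the control is ½ · (230 - 440/3) · 500 = 62500/3.
With the ceiling, producers sell 134 units at 169, so PS = ½ · (169 - 440/3) · 134 = 4489/3.
Change in producer surplus = 4489/3 - 62500/3 = -19337.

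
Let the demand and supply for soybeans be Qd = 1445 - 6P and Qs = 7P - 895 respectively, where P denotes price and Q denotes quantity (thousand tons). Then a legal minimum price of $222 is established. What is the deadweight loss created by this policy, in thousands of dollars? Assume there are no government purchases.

Setting quantity demanded equal to quantity supplied, 1445 - 6P = 7P - 895, gives P* = 180 and Q* = 365.
Since 222 > 180, the floor is binding.
At P = 222: Qd = 1445 - 6·222 = 113 and Qs = 7·222 - 895 = 659.
Quantity traded falls to 113. At Q = 113 the demand price is (1445 - 113)/6 = 222 and the supply price is (895 + 113)/7 = 144.
Deadweight loss = ½ · (222 - 144) · (365 - 113) = ½ · 78 · 252 = 9828.

9828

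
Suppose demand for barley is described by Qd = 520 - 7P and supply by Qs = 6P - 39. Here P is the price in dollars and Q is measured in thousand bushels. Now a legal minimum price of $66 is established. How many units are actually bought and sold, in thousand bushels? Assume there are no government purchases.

Without the control the market clears where 520 - 7P = 6P - 39, i.e. P* = 43 and Q* = 219.
The floor of 66 is above the equilibrium price 43, so it binds.
At P = 66: Qd = 520 - 7·66 = 58 and Qs = 6·66 - 39 = 357.
The quantity actually transacted is the short side, demand: 58.

58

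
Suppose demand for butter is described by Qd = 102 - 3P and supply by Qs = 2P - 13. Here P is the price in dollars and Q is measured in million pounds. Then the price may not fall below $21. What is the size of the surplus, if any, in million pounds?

In a free market, 102 - 3P = 2P - 13 gives the equilibrium P* = 23, Q* = 33.
Since 21 is below P* = 23, the floor does not bind and the free-market outcome prevails.
Since the control does not bind, there is no surplus.

0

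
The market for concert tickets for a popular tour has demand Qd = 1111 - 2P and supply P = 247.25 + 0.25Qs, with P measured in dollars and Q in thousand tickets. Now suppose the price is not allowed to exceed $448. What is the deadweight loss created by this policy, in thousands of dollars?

Rearranging supply gives Qs = 4P - 989. Without the control the market clears where 1111 - 2P = 4P - 989, i.e. P* = 350 and Q* = 411.
The ceiling of 448 is above the equilibrium price 350, so it is not binding; the market clears at P* = 350, Q* = 411.
Since the control does not bind, no trades are prevented and deadweight loss is zero.

0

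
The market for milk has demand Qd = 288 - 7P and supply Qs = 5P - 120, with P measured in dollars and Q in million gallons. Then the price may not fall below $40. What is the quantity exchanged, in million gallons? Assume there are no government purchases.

Without the control the market clears where 288 - 7P = 5P - 120, i.e. P* = 34 and Q* = 50.
Because the floor (40) lies above the market-clearing price, it is binding.
At P = 40: Qd = 288 - 7·40 = 8 and Qs = 5·40 - 120 = 80.
The quantity actually transacted is the short side, demand: 8.

8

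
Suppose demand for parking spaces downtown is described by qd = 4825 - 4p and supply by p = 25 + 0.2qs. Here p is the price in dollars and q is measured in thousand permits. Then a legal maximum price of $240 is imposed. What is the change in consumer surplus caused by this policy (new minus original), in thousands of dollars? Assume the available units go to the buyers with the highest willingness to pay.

Rearranging supply gives qs = 5p - 125. Without the control the market clears where 4825 - 4p = 5p - 125, i.e. p* = 550 and q* = 2625.
The ceiling of 240 is below the equilibrium price 550, so it binds.
At p = 240: qd = 4825 - 4·240 = 3865 and qs = 5·240 - 125 = 1075.
Consumer surplus without the control is ½ · (1206.25 - 550) · 2625 = 861328.125.
With the ceiling, 1075 units are sold at 240 (assume they go to the highest-value buyers). The demand price at q = 1075 is 937.5, so CS = ½ · [(1206.25 - 240) + (937.5 - 240)] · 1075 = 894265.625.
Change in consumer surplus = 894265.625 - 861328.125 = 32937.5.

32937.5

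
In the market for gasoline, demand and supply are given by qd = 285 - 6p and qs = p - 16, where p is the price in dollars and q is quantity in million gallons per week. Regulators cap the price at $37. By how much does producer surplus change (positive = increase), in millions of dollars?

-144

Setting quantity demanded equal to quantity supplied, 285 - 6p = p - 16, gives p* = 43 and q* = 27.
Because the ceiling (37) lies below the market-clearing price, it is binding.
At p = 37: qd = 285 - 6·37 = 63 and qs = 37 - 16 = 21.
Producer surplus without the control is ½ · (43 - 16) · 27 = 364.5.
With the ceiling, producers sell 21 units at 37, so PS = ½ · (37 - 16) · 21 = 220.5.
Change in producer surplus = 220.5 - 364.5 = -144.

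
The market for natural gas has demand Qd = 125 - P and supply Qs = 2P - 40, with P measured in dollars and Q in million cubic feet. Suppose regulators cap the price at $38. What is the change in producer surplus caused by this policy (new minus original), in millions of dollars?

-901

Without the control the market clears where 125 - P = 2P - 40, i.e. P* = 55 and Q* = 70.
Because the ceiling (38) lies below the market-clearing price, it is binding.
At P = 38: Qd = 125 - 38 = 87 and Qs = 2·38 - 40 = 36.
Producer surplus without the control is ½ · (55 - 20) · 70 = 1225.
With the ceiling, producers sell 36 units at 38, so PS = ½ · (38 - 20) · 36 = 324.
Change in producer surplus = 324 - 1225 = -901.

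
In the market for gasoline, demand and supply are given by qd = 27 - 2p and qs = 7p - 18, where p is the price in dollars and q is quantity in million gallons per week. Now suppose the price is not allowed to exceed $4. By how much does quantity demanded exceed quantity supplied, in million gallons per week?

9

In a free market, 27 - 2p = 7p - 18 gives the equilibrium p* = 5, q* = 17.
Because the ceiling (4) lies below the market-clearing price, it is binding.
At p = 4: qd = 27 - 2·4 = 19 and qs = 7·4 - 18 = 10.
Shortage = qd - qs = 19 - 10 = 9.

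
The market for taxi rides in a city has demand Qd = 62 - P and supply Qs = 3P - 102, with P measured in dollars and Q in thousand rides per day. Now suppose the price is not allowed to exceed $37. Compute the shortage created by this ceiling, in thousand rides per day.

Without the control the market clears where 62 - P = 3P - 102, i.e. P* = 41 and Q* = 21.
Because the ceiling (37) lies below the market-clearing price, it is binding.
At P = 37: Qd = 62 - 37 = 25 and Qs = 3·37 - 102 = 9.
Shortage = Qd - Qs = 25 - 9 = 16.

16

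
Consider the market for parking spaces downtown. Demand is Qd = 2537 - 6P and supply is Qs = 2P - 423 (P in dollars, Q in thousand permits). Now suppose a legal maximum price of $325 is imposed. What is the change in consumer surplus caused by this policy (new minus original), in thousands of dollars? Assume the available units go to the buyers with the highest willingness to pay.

Equilibrium: 2537 - 6P = 2P - 423, so 2960 = 8P and P* = 370, Q* = 317.
Because the ceiling (325) lies below the market-clearing price, it is binding.
At P = 325: Qd = 2537 - 6·325 = 587 and Qs = 2·325 - 423 = 227.
Consumer surplus without the control is ½ · (2537/6 - 370) · 317 = 100489/12.
With the ceiling, 227 units are sold at 325 (assume they go to the highest-value buyers). The demand price at Q = 227 is 385, so CS = ½ · [(2537/6 - 325) + (385 - 325)] · 227 = 214969/12.
Change in consumer surplus = 214969/12 - 100489/12 = 9540.

9540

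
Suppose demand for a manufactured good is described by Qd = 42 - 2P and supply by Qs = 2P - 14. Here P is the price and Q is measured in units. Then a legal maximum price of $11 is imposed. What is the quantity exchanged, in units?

Equilibrium: 42 - 2P = 2P - 14, so 56 = 4P and P* = 14, Q* = 14.
Since 11 < 14, the ceiling is binding.
At P = 11: Qd = 42 - 2·11 = 20 and Qs = 2·11 - 14 = 8.
The quantity actually transacted is the short side, supply: 8.

8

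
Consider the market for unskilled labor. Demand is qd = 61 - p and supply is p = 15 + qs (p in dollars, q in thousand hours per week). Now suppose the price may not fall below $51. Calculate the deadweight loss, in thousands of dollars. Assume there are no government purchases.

169

Rearranging supply gives qs = p - 15. In a free market, 61 - p = p - 15 gives the equilibrium p* = 38, q* = 23.
The floor of 51 is above the equilibrium price 38, so it binds.
At p = 51: qd = 61 - 51 = 10 and qs = 51 - 15 = 36.
Quantity traded falls to 10. At q = 10 the demand price is 61 - 10 = 51 and the supply price is 15 + 10 = 25.
Deadweight loss = ½ · (51 - 25) · (23 - 10) = ½ · 26 · 13 = 169.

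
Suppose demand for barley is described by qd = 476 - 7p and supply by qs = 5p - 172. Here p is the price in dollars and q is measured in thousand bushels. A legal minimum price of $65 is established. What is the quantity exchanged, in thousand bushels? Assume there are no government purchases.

Without the control the market clears where 476 - 7p = 5p - 172, i.e. p* = 54 and q* = 98.
Because the floor (65) lies above the market-clearing price, it is binding.
At p = 65: qd = 476 - 7·65 = 21 and qs = 5·65 - 172 = 153.
The quantity actually transacted is the short side, demand: 21.

21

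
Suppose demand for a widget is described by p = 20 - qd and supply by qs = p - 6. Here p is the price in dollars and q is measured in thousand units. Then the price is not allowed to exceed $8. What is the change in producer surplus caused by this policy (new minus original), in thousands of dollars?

-22.5

Rearranging demand gives qd = 20 - p. Without the control the market clears where 20 - p = p - 6, i.e. p* = 13 and q* = 7.
Because the ceiling (8) lies below the market-clearing price, it is binding.
At p = 8: qd = 20 - 8 = 12 and qs = 8 - 6 = 2.
Producer surplus without the control is ½ · (13 - 6) · 7 = 24.5.
With the ceiling, producers sell 2 units at 8, so PS = ½ · (8 - 6) · 2 = 2.
Change in producer surplus = 2 - 24.5 = -22.5.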